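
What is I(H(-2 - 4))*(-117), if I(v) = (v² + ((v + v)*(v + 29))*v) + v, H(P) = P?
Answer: -197262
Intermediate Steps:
I(v) = v + v² + 2*v²*(29 + v) (I(v) = (v² + ((2*v)*(29 + v))*v) + v = (v² + (2*v*(29 + v))*v) + v = (v² + 2*v²*(29 + v)) + v = v + v² + 2*v²*(29 + v))
I(H(-2 - 4))*(-117) = ((-2 - 4)*(1 + 2*(-2 - 4)² + 59*(-2 - 4)))*(-117) = -6*(1 + 2*(-6)² + 59*(-6))*(-117) = -6*(1 + 2*36 - 354)*(-117) = -6*(1 + 72 - 354)*(-117) = -6*(-281)*(-117) = 1686*(-117) = -197262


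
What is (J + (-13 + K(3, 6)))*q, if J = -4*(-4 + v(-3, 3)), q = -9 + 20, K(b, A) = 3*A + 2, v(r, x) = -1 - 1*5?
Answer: 517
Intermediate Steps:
v(r, x) = -6 (v(r, x) = -1 - 5 = -6)
K(b, A) = 2 + 3*A
q = 11
J = 40 (J = -4*(-4 - 6) = -4*(-10) = 40)
(J + (-13 + K(3, 6)))*q = (40 + (-13 + (2 + 3*6)))*11 = (40 + (-13 + (2 + 18)))*11 = (40 + (-13 + 20))*11 = (40 + 7)*11 = 47*11 = 517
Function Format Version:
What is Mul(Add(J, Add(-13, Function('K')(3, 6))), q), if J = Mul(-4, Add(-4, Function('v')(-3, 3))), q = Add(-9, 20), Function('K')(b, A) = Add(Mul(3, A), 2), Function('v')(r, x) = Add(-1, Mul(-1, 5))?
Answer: 517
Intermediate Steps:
Function('v')(r, x) = -6 (Function('v')(r, x) = Add(-1, -5) = -6)
Function('K')(b, A) = Add(2, Mul(3, A))
q = 11
J = 40 (J = Mul(-4, Add(-4, -6)) = Mul(-4, -10) = 40)
Mul(Add(J, Add(-13, Function('K')(3, 6))), q) = Mul(Add(40, Add(-13, Add(2, Mul(3, 6)))), 11) = Mul(Add(40, Add(-13, Add(2, 18))), 11) = Mul(Add(40, Add(-13, 20)), 11) = Mul(Add(40, 7), 11) = Mul(47, 11) = 517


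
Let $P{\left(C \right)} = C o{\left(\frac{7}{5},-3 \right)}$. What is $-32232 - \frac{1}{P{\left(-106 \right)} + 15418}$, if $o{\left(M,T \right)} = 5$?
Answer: $- \frac{479870017}{14888} \approx -32232.0$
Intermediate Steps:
$P{\left(C \right)} = 5 C$ ($P{\left(C \right)} = C 5 = 5 C$)
$-32232 - \frac{1}{P{\left(-106 \right)} + 15418} = -32232 - \frac{1}{5 \left(-106\right) + 15418} = -32232 - \frac{1}{-530 + 15418} = -32232 - \frac{1}{14888} = - \frac{479870017}{14888}$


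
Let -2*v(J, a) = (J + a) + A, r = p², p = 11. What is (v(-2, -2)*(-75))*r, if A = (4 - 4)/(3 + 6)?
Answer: -18150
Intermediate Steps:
r = 121 (r = 11² = 121)
A = 0 (A = 0/9 = 0*(⅑) = 0)
v(J, a) = -J/2 - a/2 (v(J, a) = -((J + a) + 0)/2 = -(J + a)/2 = -J/2 - a/2)
(v(-2, -2)*(-75))*r = ((-½*(-2) - ½*(-2))*(-75))*121 = ((1 + 1)*(-75))*121 = (2*(-75))*121 = -150*121 = -18150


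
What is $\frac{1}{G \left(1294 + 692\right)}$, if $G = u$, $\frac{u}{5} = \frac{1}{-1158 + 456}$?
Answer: $- \frac{117}{1655} \approx -0.070695$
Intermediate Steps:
$u = - \frac{5}{702}$ ($u = \frac{5}{-1158 + 456} = \frac{5}{-702} = 5 \left(- \frac{1}{702}\right) = - \frac{5}{702} \approx -0.0071225$)
$G = - \frac{5}{702} \approx -0.0071225$
$\frac{1}{G \left(1294 + 692\right)} = \frac{1}{\left(- \frac{5}{702}\right) \left(1294 + 692\right)} = \frac{1}{\left(- \frac{5}{702}\right) 1986} = \frac{1}{- \frac{1655}{117}} = - \frac{117}{1655}$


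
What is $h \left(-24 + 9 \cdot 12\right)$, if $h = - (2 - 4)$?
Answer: $168$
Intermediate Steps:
$h = 2$ ($h = \left(-1\right) \left(-2\right) = 2$)
$h \left(-24 + 9 \cdot 12\right) = 2 \left(-24 + 9 \cdot 12\right) = 2 \left(-24 + 108\right) = 2 \cdot 84 = 168$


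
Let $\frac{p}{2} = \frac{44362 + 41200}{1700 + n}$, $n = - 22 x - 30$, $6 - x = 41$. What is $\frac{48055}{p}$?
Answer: $\frac{29313550}{42781} \approx 685.2$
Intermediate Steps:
$x = -35$ ($x = 6 - 41 = -35$)
$n = 740$ ($n = \left(-22\right) \left(-35\right) - 30 = 770 - 30 = 740$)
$p = \frac{42781}{610}$ ($p = 2 \frac{44362 + 41200}{1700 + 740} = 2 \cdot \frac{85562}{2440} = 2 \cdot 85562 \cdot \frac{1}{2440} = 2 \cdot \frac{42781}{1220} = \frac{42781}{610} \approx 70.133$)
$\frac{48055}{p} = \frac{48055}{\frac{42781}{610}} = 48055 \cdot \frac{610}{42781} = \frac{29313550}{42781}$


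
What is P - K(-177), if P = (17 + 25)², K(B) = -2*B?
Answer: 1410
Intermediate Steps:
P = 1764 (P = 42² = 1764)
P - K(-177) = 1764 - (-2)*(-177) = 1764 - 1*354 = 1764 - 354 = 1410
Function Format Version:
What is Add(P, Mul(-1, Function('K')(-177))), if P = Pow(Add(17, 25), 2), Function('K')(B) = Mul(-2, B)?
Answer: 1410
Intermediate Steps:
P = 1764 (P = Pow(42, 2) = 1764)
Add(P, Mul(-1, Function('K')(-177))) = Add(1764, Mul(-1, Mul(-2, -177))) = Add(1764, Mul(-1, 354)) = Add(1764, -354) = 1410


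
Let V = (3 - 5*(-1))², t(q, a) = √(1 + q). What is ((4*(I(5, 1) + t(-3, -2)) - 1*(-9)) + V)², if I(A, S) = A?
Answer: 8617 + 744*I*√2 ≈ 8617.0 + 1052.2*I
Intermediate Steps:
V = 64 (V = (3 + 5)² = 8² = 64)
((4*(I(5, 1) + t(-3, -2)) - 1*(-9)) + V)² = ((4*(5 + √(1 - 3)) - 1*(-9)) + 64)² = ((4*(5 + √(-2)) + 9) + 64)² = ((4*(5 + I*√2) + 9) + 64)² = (((20 + 4*I*√2) + 9) + 64)² = ((29 + 4*I*√2) + 64)² = (93 + 4*I*√2)²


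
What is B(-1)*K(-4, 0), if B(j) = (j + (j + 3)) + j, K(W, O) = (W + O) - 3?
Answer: 0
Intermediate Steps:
K(W, O) = -3 + O + W (K(W, O) = (O + W) - 3 = -3 + O + W)
B(j) = 3 + 3*j (B(j) = (j + (3 + j)) + j = (3 + 2*j) + j = 3 + 3*j)
B(-1)*K(-4, 0) = (3 + 3*(-1))*(-3 + 0 - 4) = (3 - 3)*(-7) = 0*(-7) = 0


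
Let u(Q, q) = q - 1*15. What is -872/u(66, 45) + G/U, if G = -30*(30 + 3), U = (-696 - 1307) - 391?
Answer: -57163/1995 ≈ -28.653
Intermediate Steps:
u(Q, q) = -15 + q (u(Q, q) = q - 15 = -15 + q)
U = -2394 (U = -2003 - 391 = -2394)
G = -990 (G = -30*33 = -990)
-872/u(66, 45) + G/U = -872/(-15 + 45) - 990/(-2394) = -872/30 - 990*(-1/2394) = -872*1/30 + 55/133 = -436/15 + 55/133 = -57163/1995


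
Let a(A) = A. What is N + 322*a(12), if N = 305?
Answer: 4169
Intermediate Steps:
N + 322*a(12) = 305 + 322*12 = 305 + 3864 = 4169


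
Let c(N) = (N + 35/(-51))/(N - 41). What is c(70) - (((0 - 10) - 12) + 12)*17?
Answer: 254965/1479 ≈ 172.39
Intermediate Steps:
c(N) = (-35/51 + N)/(-41 + N) (c(N) = (N + 35*(-1/51))/(-41 + N) = (N - 35/51)/(-41 + N) = (-35/51 + N)/(-41 + N))
c(70) - (((0 - 10) - 12) + 12)*17 = (-35/51 + 70)/(-41 + 70) - (((0 - 10) - 12) + 12)*17 = (3535/51)/29 - ((-10 - 12) + 12)*17 = (1/29)*(3535/51) - (-22 + 12)*17 = 3535/1479 - (-10)*17 = 3535/1479 - 1*(-170) = 3535/1479 + 170 = 254965/1479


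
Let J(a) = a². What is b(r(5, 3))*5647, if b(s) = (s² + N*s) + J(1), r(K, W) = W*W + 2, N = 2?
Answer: 813168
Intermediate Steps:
r(K, W) = 2 + W² (r(K, W) = W² + 2 = 2 + W²)
b(s) = 1 + s² + 2*s (b(s) = (s² + 2*s) + 1² = (s² + 2*s) + 1 = 1 + s² + 2*s)
b(r(5, 3))*5647 = (1 + (2 + 3²)² + 2*(2 + 3²))*5647 = (1 + (2 + 9)² + 2*(2 + 9))*5647 = (1 + 11² + 2*11)*5647 = (1 + 121 + 22)*5647 = 144*5647 = 813168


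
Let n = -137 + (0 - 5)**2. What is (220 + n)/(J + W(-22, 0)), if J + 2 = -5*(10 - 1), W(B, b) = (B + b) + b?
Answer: -36/23 ≈ -1.5652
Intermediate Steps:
W(B, b) = B + 2*b
n = -112 (n = -137 + (-5)**2 = -137 + 25 = -112)
J = -47 (J = -2 - 5*(10 - 1) = -2 - 5*9 = -2 - 45 = -47)
(220 + n)/(J + W(-22, 0)) = (220 - 112)/(-47 + (-22 + 2*0)) = 108/(-47 + (-22 + 0)) = 108/(-47 - 22) = 108/(-69) = 108*(-1/69) = -36/23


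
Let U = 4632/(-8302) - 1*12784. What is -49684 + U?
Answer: -259306984/4151 ≈ -62469.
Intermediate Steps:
U = -53068700/4151 (U = 4632*(-1/8302) - 12784 = -2316/4151 - 12784 = -53068700/4151 ≈ -12785.)
-49684 + U = -49684 - 53068700/4151 = -259306984/4151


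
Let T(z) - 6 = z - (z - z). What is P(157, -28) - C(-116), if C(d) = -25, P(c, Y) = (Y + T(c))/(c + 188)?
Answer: 584/23 ≈ 25.391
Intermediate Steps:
T(z) = 6 + z (T(z) = 6 + (z - (z - z)) = 6 + (z - 1*0) = 6 + (z + 0) = 6 + z)
P(c, Y) = (6 + Y + c)/(188 + c) (P(c, Y) = (Y + (6 + c))/(c + 188) = (6 + Y + c)/(188 + c))
P(157, -28) - C(-116) = (6 - 28 + 157)/(188 + 157) - 1*(-25) = 135/345 + 25 = (1/345)*135 + 25 = 9/23 + 25 = 584/23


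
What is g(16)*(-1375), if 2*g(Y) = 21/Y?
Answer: -28875/32 ≈ -902.34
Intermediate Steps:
g(Y) = 21/(2*Y) (g(Y) = (21/Y)/2 = 21/(2*Y))
g(16)*(-1375) = ((21/2)/16)*(-1375) = ((21/2)*(1/16))*(-1375) = (21/32)*(-1375) = -28875/32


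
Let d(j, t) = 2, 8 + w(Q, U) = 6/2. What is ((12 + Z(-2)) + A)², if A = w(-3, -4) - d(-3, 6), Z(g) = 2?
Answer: 49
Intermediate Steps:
w(Q, U) = -5 (w(Q, U) = -8 + 6/2 = -8 + 6*(½) = -8 + 3 = -5)
A = -7 (A = -5 - 1*2 = -5 - 2 = -7)
((12 + Z(-2)) + A)² = ((12 + 2) - 7)² = (14 - 7)² = 7² = 49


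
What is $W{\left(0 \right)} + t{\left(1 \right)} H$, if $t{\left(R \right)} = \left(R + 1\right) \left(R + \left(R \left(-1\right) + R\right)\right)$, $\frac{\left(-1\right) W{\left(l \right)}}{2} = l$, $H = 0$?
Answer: $0$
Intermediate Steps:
$W{\left(l \right)} = - 2 l$
$t{\left(R \right)} = R \left(1 + R\right)$ ($t{\left(R \right)} = \left(1 + R\right) \left(R + \left(- R + R\right)\right) = \left(1 + R\right) \left(R + 0\right) = \left(1 + R\right) R = R \left(1 + R\right)$)
$W{\left(0 \right)} + t{\left(1 \right)} H = \left(-2\right) 0 + 1 \left(1 + 1\right) 0 = 0 + 1 \cdot 2 \cdot 0 = 0 + 2 \cdot 0 = 0 + 0 = 0$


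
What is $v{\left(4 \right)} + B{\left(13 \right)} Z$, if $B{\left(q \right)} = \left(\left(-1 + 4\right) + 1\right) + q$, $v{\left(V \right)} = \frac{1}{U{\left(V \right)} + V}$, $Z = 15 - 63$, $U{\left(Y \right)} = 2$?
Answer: $- \frac{4895}{6} \approx -815.83$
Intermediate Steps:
$Z = -48$
$v{\left(V \right)} = \frac{1}{2 + V}$
$B{\left(q \right)} = 4 + q$ ($B{\left(q \right)} = \left(3 + 1\right) + q = 4 + q$)
$v{\left(4 \right)} + B{\left(13 \right)} Z = \frac{1}{2 + 4} + \left(4 + 13\right) \left(-48\right) = \frac{1}{6} + 17 \left(-48\right) = \frac{1}{6} - 816 = - \frac{4895}{6}$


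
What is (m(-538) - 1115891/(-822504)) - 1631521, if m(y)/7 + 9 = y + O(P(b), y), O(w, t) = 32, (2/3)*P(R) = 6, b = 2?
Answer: -1344896559613/822504 ≈ -1.6351e+6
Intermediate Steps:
P(R) = 9 (P(R) = (3/2)*6 = 9)
m(y) = 161 + 7*y (m(y) = -63 + 7*(y + 32) = -63 + 7*(32 + y) = -63 + (224 + 7*y) = 161 + 7*y)
(m(-538) - 1115891/(-822504)) - 1631521 = ((161 + 7*(-538)) - 1115891/(-822504)) - 1631521 = ((161 - 3766) - 1115891*(-1/822504)) - 1631521 = (-3605 + 1115891/822504) - 1631521 = -2964011029/822504 - 1631521 = -1344896559613/822504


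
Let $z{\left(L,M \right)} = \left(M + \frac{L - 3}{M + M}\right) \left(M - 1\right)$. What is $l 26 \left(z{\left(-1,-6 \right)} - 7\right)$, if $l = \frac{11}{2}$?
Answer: $\frac{14014}{3} \approx 4671.3$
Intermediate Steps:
$l = \frac{11}{2}$ ($l = 11 \cdot \frac{1}{2} = \frac{11}{2} \approx 5.5$)
$z{\left(L,M \right)} = \left(-1 + M\right) \left(M + \frac{-3 + L}{2 M}\right)$ ($z{\left(L,M \right)} = \left(M + \frac{-3 + L}{2 M}\right) \left(-1 + M\right) = \left(-1 + M\right) \left(M + \frac{-3 + L}{2 M}\right)$)
$l 26 \left(z{\left(-1,-6 \right)} - 7\right) = \frac{11 \cdot 26 \left(\frac{3 - -1 - 6 \left(-3 - 1 - -12 + 2 \left(-6\right)^{2}\right)}{2 \left(-6\right)} - 7\right)}{2} = \frac{11 \cdot 26 \left(\frac{1}{2} \left(- \frac{1}{6}\right) \left(3 + 1 - 6 \left(-3 - 1 + 12 + 2 \cdot 36\right)\right) - 7\right)}{2} = \frac{11 \cdot 26 \left(\frac{1}{2} \left(- \frac{1}{6}\right) \left(3 + 1 - 6 \left(-3 - 1 + 12 + 72\right)\right) - 7\right)}{2} = \frac{11 \cdot 26 \left(\frac{1}{2} \left(- \frac{1}{6}\right) \left(3 + 1 - 480\right) - 7\right)}{2} = \frac{11 \cdot 26 \left(\frac{1}{2} \left(- \frac{1}{6}\right) \left(-476\right) - 7\right)}{2} = \frac{11 \cdot 26 \left(\frac{119}{3} - 7\right)}{2} = \frac{11 \cdot 26 \cdot \frac{98}{3}}{2} = \frac{11}{2} \cdot \frac{2548}{3} = \frac{14014}{3}$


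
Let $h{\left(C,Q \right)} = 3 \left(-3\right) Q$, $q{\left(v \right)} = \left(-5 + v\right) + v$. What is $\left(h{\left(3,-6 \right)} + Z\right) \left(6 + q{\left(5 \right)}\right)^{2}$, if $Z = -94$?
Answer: $-4840$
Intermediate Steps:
$q{\left(v \right)} = -5 + 2 v$
$h{\left(C,Q \right)} = - 9 Q$
$\left(h{\left(3,-6 \right)} + Z\right) \left(6 + q{\left(5 \right)}\right)^{2} = \left(\left(-9\right) \left(-6\right) - 94\right) \left(6 + \left(-5 + 2 \cdot 5\right)\right)^{2} = \left(54 - 94\right) \left(6 + \left(-5 + 10\right)\right)^{2} = - 40 \left(6 + 5\right)^{2} = - 40 \cdot 11^{2} = \left(-40\right) 121 = -4840$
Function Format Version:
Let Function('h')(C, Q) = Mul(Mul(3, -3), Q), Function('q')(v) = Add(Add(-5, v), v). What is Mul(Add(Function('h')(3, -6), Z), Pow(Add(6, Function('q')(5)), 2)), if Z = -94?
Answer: -4840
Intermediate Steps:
Function('q')(v) = Add(-5, Mul(2, v))
Function('h')(C, Q) = Mul(-9, Q)
Mul(Add(Function('h')(3, -6), Z), Pow(Add(6, Function('q')(5)), 2)) = Mul(Add(Mul(-9, -6), -94), Pow(Add(6, Add(-5, Mul(2, 5))), 2)) = Mul(Add(54, -94), Pow(Add(6, Add(-5, 10)), 2)) = Mul(-40, Pow(Add(6, 5), 2)) = Mul(-40, Pow(11, 2)) = Mul(-40, 121) = -4840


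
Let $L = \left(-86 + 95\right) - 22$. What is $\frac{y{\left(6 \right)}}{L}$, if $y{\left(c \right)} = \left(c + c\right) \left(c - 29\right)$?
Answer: $\frac{276}{13} \approx 21.231$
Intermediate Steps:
$y{\left(c \right)} = 2 c \left(-29 + c\right)$
$L = -13$ ($L = 9 - 22 = -13$)
$\frac{y{\left(6 \right)}}{L} = \frac{2 \cdot 6 \left(-29 + 6\right)}{-13} = 2 \cdot 6 \left(-23\right) \left(- \frac{1}{13}\right) = \left(-276\right) \left(- \frac{1}{13}\right) = \frac{276}{13}$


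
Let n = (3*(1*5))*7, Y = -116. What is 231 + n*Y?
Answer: -11949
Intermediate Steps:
n = 105 (n = (3*5)*7 = 15*7 = 105)
231 + n*Y = 231 + 105*(-116) = 231 - 12180 = -11949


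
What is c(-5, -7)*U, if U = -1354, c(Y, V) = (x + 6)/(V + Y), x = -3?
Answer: 677/2 ≈ 338.50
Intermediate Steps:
c(Y, V) = 3/(V + Y) (c(Y, V) = (-3 + 6)/(V + Y) = 3/(V + Y))
c(-5, -7)*U = (3/(-7 - 5))*(-1354) = (3/(-12))*(-1354) = (3*(-1/12))*(-1354) = -1/4*(-1354) = 677/2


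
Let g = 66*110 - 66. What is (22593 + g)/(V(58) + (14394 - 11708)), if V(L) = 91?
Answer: 29787/2777 ≈ 10.726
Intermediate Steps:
g = 7194 (g = 7260 - 66 = 7194)
(22593 + g)/(V(58) + (14394 - 11708)) = (22593 + 7194)/(91 + (14394 - 11708)) = 29787/(91 + 2686) = 29787/2777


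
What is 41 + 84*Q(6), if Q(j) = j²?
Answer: 3065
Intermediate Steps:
41 + 84*Q(6) = 41 + 84*6² = 41 + 84*36 = 41 + 3024 = 3065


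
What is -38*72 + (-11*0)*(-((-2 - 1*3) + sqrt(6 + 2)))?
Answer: -2736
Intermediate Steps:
-38*72 + (-11*0)*(-((-2 - 1*3) + sqrt(6 + 2))) = -2736 + 0*(-((-2 - 3) + sqrt(8))) = -2736 + 0*(-(-5 + 2*sqrt(2))) = -2736 + 0*(5 - 2*sqrt(2)) = -2736 + 0 = -2736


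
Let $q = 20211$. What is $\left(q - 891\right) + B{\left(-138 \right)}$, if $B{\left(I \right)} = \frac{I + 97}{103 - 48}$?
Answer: $\frac{1062559}{55} \approx 19319.0$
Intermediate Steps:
$B{\left(I \right)} = \frac{97}{55} + \frac{I}{55}$ ($B{\left(I \right)} = \frac{97 + I}{55} = \left(97 + I\right) \frac{1}{55} = \frac{97}{55} + \frac{I}{55}$)
$\left(q - 891\right) + B{\left(-138 \right)} = \left(20211 - 891\right) + \left(\frac{97}{55} + \frac{1}{55} \left(-138\right)\right) = \left(20211 - 891\right) + \left(\frac{97}{55} - \frac{138}{55}\right) = 19320 - \frac{41}{55} = \frac{1062559}{55}$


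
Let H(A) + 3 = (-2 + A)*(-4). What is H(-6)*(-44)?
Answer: -1276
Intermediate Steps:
H(A) = 5 - 4*A (H(A) = -3 + (-2 + A)*(-4) = -3 + (8 - 4*A) = 5 - 4*A)
H(-6)*(-44) = (5 - 4*(-6))*(-44) = (5 + 24)*(-44) = 29*(-44) = -1276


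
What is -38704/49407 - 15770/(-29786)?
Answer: -186844477/735818451 ≈ -0.25393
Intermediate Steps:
-38704/49407 - 15770/(-29786) = -38704*1/49407 - 15770*(-1/29786) = -38704/49407 + 7885/14893 = -186844477/735818451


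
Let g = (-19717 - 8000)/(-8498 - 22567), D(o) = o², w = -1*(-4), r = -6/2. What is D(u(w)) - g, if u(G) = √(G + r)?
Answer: 1116/10355 ≈ 0.10777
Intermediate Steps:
r = -3 (r = -6*½ = -3)
w = 4
u(G) = √(-3 + G) (u(G) = √(G - 3) = √(-3 + G))
g = 9239/10355 (g = -27717/(-31065) = -27717*(-1/31065) = 9239/10355 ≈ 0.89223)
D(u(w)) - g = (√(-3 + 4))² - 1*9239/10355 = (√1)² - 9239/10355 = 1² - 9239/10355 = 1 - 9239/10355 = 1116/10355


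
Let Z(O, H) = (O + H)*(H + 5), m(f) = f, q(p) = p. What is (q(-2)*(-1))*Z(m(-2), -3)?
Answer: -20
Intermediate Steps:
Z(O, H) = (5 + H)*(H + O) (Z(O, H) = (H + O)*(5 + H) = (5 + H)*(H + O))
(q(-2)*(-1))*Z(m(-2), -3) = (-2*(-1))*((-3)**2 + 5*(-3) + 5*(-2) - 3*(-2)) = 2*(9 - 15 - 10 + 6) = 2*(-10) = -20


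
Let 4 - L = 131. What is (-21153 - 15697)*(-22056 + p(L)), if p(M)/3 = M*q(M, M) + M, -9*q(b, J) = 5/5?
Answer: 2475730400/3 ≈ 8.2524e+8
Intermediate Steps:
L = -127 (L = 4 - 1*131 = 4 - 131 = -127)
q(b, J) = -1/9 (q(b, J) = -5/(9*5) = -1/9*1 = -1/9)
p(M) = 8*M/3 (p(M) = 3*(M*(-1/9) + M) = 3*(-M/9 + M) = 3*(8*M/9) = 8*M/3)
(-21153 - 15697)*(-22056 + p(L)) = (-21153 - 15697)*(-22056 + (8/3)*(-127)) = -36850*(-22056 - 1016/3) = -36850*(-67184/3) = 2475730400/3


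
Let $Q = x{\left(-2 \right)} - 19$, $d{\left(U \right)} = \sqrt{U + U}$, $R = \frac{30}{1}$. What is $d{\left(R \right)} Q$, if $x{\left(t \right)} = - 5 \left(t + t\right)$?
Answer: $2 \sqrt{15} \approx 7.746$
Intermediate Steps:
$R = 30$ ($R = 30 \cdot 1 = 30$)
$x{\left(t \right)} = - 10 t$ ($x{\left(t \right)} = - 5 \cdot 2 t = - 10 t$)
$d{\left(U \right)} = \sqrt{2} \sqrt{U}$ ($d{\left(U \right)} = \sqrt{2 U} = \sqrt{2} \sqrt{U}$)
$Q = 1$ ($Q = \left(-10\right) \left(-2\right) - 19 = 20 - 19 = 1$)
$d{\left(R \right)} Q = \sqrt{2} \sqrt{30} \cdot 1 = 2 \sqrt{15} \cdot 1 = 2 \sqrt{15}$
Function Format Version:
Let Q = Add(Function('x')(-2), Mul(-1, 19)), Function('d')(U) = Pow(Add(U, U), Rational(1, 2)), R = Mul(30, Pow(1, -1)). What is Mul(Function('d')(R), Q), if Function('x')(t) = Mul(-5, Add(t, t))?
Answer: Mul(2, Pow(15, Rational(1, 2))) ≈ 7.7460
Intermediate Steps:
R = 30 (R = Mul(30, 1) = 30)
Function('x')(t) = Mul(-10, t) (Function('x')(t) = Mul(-5, Mul(2, t)) = Mul(-10, t))
Function('d')(U) = Mul(Pow(2, Rational(1, 2)), Pow(U, Rational(1, 2))) (Function('d')(U) = Pow(Mul(2, U), Rational(1, 2)) = Mul(Pow(2, Rational(1, 2)), Pow(U, Rational(1, 2))))
Q = 1 (Q = Add(Mul(-10, -2), Mul(-1, 19)) = Add(20, -19) = 1)
Mul(Function('d')(R), Q) = Mul(Mul(Pow(2, Rational(1, 2)), Pow(30, Rational(1, 2))), 1) = Mul(Mul(2, Pow(15, Rational(1, 2))), 1) = Mul(2, Pow(15, Rational(1, 2)))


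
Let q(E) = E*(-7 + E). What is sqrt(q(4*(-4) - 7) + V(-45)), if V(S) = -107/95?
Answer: sqrt(6217085)/95 ≈ 26.246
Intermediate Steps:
V(S) = -107/95 (V(S) = -107*1/95 = -107/95)
sqrt(q(4*(-4) - 7) + V(-45)) = sqrt((4*(-4) - 7)*(-7 + (4*(-4) - 7)) - 107/95) = sqrt((-16 - 7)*(-7 + (-16 - 7)) - 107/95) = sqrt(-23*(-7 - 23) - 107/95) = sqrt(-23*(-30) - 107/95) = sqrt(690 - 107/95) = sqrt(65443/95) = sqrt(6217085)/95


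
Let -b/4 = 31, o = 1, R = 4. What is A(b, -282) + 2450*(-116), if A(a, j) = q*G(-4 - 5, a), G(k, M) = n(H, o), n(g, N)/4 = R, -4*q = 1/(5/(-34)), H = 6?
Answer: -1420864/5 ≈ -2.8417e+5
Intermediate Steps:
b = -124 (b = -4*31 = -124)
q = 17/10 (q = -1/(4*(5/(-34))) = -1/(4*(5*(-1/34))) = -1/(4*(-5/34)) = -¼*(-34/5) = 17/10 ≈ 1.7000)
n(g, N) = 16 (n(g, N) = 4*4 = 16)
G(k, M) = 16
A(a, j) = 136/5 (A(a, j) = (17/10)*16 = 136/5)
A(b, -282) + 2450*(-116) = 136/5 + 2450*(-116) = 136/5 - 284200 = -1420864/5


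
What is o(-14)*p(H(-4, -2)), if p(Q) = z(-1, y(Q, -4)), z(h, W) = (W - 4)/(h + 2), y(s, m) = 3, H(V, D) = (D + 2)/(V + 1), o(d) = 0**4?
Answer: 0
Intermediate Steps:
o(d) = 0
H(V, D) = (2 + D)/(1 + V)
z(h, W) = (-4 + W)/(2 + h)
p(Q) = -1 (p(Q) = (-4 + 3)/(2 - 1) = -1/1 = 1*(-1) = -1)
o(-14)*p(H(-4, -2)) = 0*(-1) = 0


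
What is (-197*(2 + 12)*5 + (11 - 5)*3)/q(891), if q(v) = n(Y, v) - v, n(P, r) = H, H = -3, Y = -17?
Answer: 6886/447 ≈ 15.405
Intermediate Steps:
n(P, r) = -3
q(v) = -3 - v
(-197*(2 + 12)*5 + (11 - 5)*3)/q(891) = (-197*(2 + 12)*5 + (11 - 5)*3)/(-3 - 1*891) = (-2758*5 + 6*3)/(-3 - 891) = (-197*70 + 18)/(-894) = (-13790 + 18)*(-1/894) = -13772*(-1/894) = 6886/447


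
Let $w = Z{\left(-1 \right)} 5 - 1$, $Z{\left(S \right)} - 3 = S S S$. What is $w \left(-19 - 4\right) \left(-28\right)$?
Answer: $5796$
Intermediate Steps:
$Z{\left(S \right)} = 3 + S^{3}$ ($Z{\left(S \right)} = 3 + S S S = 3 + S^{2} S = 3 + S^{3}$)
$w = 9$ ($w = \left(3 + \left(-1\right)^{3}\right) 5 - 1 = \left(3 - 1\right) 5 - 1 = 2 \cdot 5 - 1 = 10 - 1 = 9$)
$w \left(-19 - 4\right) \left(-28\right) = 9 \left(-19 - 4\right) \left(-28\right) = 9 \left(-23\right) \left(-28\right) = \left(-207\right) \left(-28\right) = 5796$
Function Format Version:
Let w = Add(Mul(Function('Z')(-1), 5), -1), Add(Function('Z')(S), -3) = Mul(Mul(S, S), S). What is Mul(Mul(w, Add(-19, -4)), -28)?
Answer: 5796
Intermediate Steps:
Function('Z')(S) = Add(3, Pow(S, 3)) (Function('Z')(S) = Add(3, Mul(Mul(S, S), S)) = Add(3, Mul(Pow(S, 2), S)) = Add(3, Pow(S, 3)))
w = 9 (w = Add(Mul(Add(3, Pow(-1, 3)), 5), -1) = Add(Mul(Add(3, -1), 5), -1) = Add(Mul(2, 5), -1) = Add(10, -1) = 9)
Mul(Mul(w, Add(-19, -4)), -28) = Mul(Mul(9, Add(-19, -4)), -28) = Mul(Mul(9, -23), -28) = Mul(-207, -28) = 5796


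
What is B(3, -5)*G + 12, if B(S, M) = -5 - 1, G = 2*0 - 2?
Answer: 24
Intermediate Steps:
G = -2 (G = 0 - 2 = -2)
B(S, M) = -6
B(3, -5)*G + 12 = -6*(-2) + 12 = 12 + 12 = 24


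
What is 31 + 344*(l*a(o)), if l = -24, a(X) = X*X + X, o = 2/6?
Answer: -10915/3 ≈ -3638.3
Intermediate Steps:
o = ⅓ (o = 2*(⅙) = ⅓ ≈ 0.33333)
a(X) = X + X² (a(X) = X² + X = X + X²)
31 + 344*(l*a(o)) = 31 + 344*(-8*(1 + ⅓)) = 31 + 344*(-8*4/3) = 31 + 344*(-24*4/9) = 31 + 344*(-32/3) = 31 - 11008/3 = -10915/3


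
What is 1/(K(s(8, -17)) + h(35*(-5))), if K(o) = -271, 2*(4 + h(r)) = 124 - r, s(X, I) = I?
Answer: -2/251 ≈ -0.0079681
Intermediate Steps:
h(r) = 58 - r/2 (h(r) = -4 + (124 - r)/2 = -4 + (62 - r/2) = 58 - r/2)
1/(K(s(8, -17)) + h(35*(-5))) = 1/(-271 + (58 - 35*(-5)/2)) = 1/(-271 + (58 - 1/2*(-175))) = 1/(-271 + (58 + 175/2)) = 1/(-271 + 291/2) = 1/(-251/2) = -2/251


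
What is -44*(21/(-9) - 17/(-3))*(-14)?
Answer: 6160/3 ≈ 2053.3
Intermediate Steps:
-44*(21/(-9) - 17/(-3))*(-14) = -44*(21*(-⅑) - 17*(-⅓))*(-14) = -44*(-7/3 + 17/3)*(-14) = -44*10/3*(-14) = -440/3*(-14) = 6160/3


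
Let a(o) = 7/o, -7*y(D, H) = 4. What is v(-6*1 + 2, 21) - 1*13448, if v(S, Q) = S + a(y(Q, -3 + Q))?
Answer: -53857/4 ≈ -13464.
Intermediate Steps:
y(D, H) = -4/7 (y(D, H) = -⅐*4 = -4/7)
v(S, Q) = -49/4 + S (v(S, Q) = S + 7/(-4/7) = S + 7*(-7/4) = S - 49/4 = -49/4 + S)
v(-6*1 + 2, 21) - 1*13448 = (-49/4 + (-6*1 + 2)) - 1*13448 = (-49/4 + (-6 + 2)) - 13448 = (-49/4 - 4) - 13448 = -65/4 - 13448 = -53857/4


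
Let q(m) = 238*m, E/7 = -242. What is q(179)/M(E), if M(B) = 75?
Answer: 42602/75 ≈ 568.03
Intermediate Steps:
E = -1694 (E = 7*(-242) = -1694)
q(179)/M(E) = (238*179)/75 = 42602*(1/75) = 42602/75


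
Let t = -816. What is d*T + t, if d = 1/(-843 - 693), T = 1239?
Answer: -418205/512 ≈ -816.81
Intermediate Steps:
d = -1/1536 (d = 1/(-1536) = -1/1536 ≈ -0.00065104)
d*T + t = -1/1536*1239 - 816 = -413/512 - 816 = -418205/512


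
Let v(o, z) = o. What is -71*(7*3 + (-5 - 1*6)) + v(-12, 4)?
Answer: -722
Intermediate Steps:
-71*(7*3 + (-5 - 1*6)) + v(-12, 4) = -71*(7*3 + (-5 - 1*6)) - 12 = -71*(21 + (-5 - 6)) - 12 = -71*(21 - 11) - 12 = -71*10 - 12 = -710 - 12 = -722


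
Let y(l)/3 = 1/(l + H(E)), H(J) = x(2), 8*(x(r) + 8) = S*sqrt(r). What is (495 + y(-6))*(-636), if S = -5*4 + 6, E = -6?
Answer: -68285412/217 - 3816*sqrt(2)/217 ≈ -3.1470e+5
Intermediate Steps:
S = -14 (S = -20 + 6 = -14)
x(r) = -8 - 7*sqrt(r)/4 (x(r) = -8 + (-14*sqrt(r))/8 = -8 - 7*sqrt(r)/4)
H(J) = -8 - 7*sqrt(2)/4
y(l) = 3/(-8 + l - 7*sqrt(2)/4) (y(l) = 3/(l + (-8 - 7*sqrt(2)/4)) = 3/(-8 + l - 7*sqrt(2)/4))
(495 + y(-6))*(-636) = (495 + 12/(-32 - 7*sqrt(2) + 4*(-6)))*(-636) = (495 + 12/(-32 - 7*sqrt(2) - 24))*(-636) = (495 + 12/(-56 - 7*sqrt(2)))*(-636) = -314820 - 7632/(-56 - 7*sqrt(2))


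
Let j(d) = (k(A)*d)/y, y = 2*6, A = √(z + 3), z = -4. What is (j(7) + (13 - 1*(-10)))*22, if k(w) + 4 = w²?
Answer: 2651/6 ≈ 441.83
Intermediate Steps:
A = I (A = √(-4 + 3) = √(-1) = I ≈ 1.0*I)
k(w) = -4 + w²
y = 12
j(d) = -5*d/12 (j(d) = ((-4 + I²)*d)/12 = ((-4 - 1)*d)*(1/12) = -5*d*(1/12) = -5*d/12)
(j(7) + (13 - 1*(-10)))*22 = (-5/12*7 + (13 - 1*(-10)))*22 = (-35/12 + (13 + 10))*22 = (-35/12 + 23)*22 = (241/12)*22 = 2651/6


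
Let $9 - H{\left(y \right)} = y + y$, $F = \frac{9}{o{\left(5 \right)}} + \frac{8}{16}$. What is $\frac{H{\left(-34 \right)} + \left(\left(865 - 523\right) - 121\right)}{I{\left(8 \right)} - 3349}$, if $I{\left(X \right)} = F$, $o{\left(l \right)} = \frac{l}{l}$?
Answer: $- \frac{596}{6679} \approx -0.089235$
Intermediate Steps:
$o{\left(l \right)} = 1$
$F = \frac{19}{2}$ ($F = \frac{9}{1} + \frac{8}{16} = 9 \cdot 1 + 8 \cdot \frac{1}{16} = 9 + \frac{1}{2} = \frac{19}{2} \approx 9.5$)
$H{\left(y \right)} = 9 - 2 y$ ($H{\left(y \right)} = 9 - \left(y + y\right) = 9 - 2 y$)
$I{\left(X \right)} = \frac{19}{2}$
$\frac{H{\left(-34 \right)} + \left(\left(865 - 523\right) - 121\right)}{I{\left(8 \right)} - 3349} = \frac{\left(9 - -68\right) + \left(\left(865 - 523\right) - 121\right)}{\frac{19}{2} - 3349} = \frac{\left(9 + 68\right) + \left(342 - 121\right)}{- \frac{6679}{2}} = \left(77 + 221\right) \left(- \frac{2}{6679}\right) = 298 \left(- \frac{2}{6679}\right) = - \frac{596}{6679}$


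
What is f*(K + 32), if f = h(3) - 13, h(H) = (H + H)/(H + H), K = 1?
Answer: -396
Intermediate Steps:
h(H) = 1 (h(H) = (2*H)/((2*H)) = (2*H)*(1/(2*H)) = 1)
f = -12 (f = 1 - 13 = -12)
f*(K + 32) = -12*(1 + 32) = -12*33 = -396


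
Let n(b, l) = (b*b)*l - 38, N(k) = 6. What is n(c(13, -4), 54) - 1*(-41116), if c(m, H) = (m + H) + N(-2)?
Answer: 53228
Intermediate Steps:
c(m, H) = 6 + H + m (c(m, H) = (m + H) + 6 = (H + m) + 6 = 6 + H + m)
n(b, l) = -38 + l*b**2 (n(b, l) = b**2*l - 38 = l*b**2 - 38 = -38 + l*b**2)
n(c(13, -4), 54) - 1*(-41116) = (-38 + 54*(6 - 4 + 13)**2) - 1*(-41116) = (-38 + 54*15**2) + 41116 = (-38 + 54*225) + 41116 = (-38 + 12150) + 41116 = 12112 + 41116 = 53228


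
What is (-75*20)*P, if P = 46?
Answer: -69000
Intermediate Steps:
(-75*20)*P = -75*20*46 = -1500*46 = -69000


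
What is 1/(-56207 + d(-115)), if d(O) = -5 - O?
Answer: -1/56097 ≈ -1.7826e-5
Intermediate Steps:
1/(-56207 + d(-115)) = 1/(-56207 + (-5 - 1*(-115))) = 1/(-56207 + (-5 + 115)) = 1/(-56207 + 110) = 1/(-56097) = -1/56097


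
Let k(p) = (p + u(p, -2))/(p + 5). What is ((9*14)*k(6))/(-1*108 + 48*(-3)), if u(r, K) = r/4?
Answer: -15/44 ≈ -0.34091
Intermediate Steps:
u(r, K) = r/4 (u(r, K) = r*(¼) = r/4)
k(p) = 5*p/(4*(5 + p)) (k(p) = (p + p/4)/(p + 5) = (5*p/4)/(5 + p) = 5*p/(4*(5 + p)))
((9*14)*k(6))/(-1*108 + 48*(-3)) = ((9*14)*((5/4)*6/(5 + 6)))/(-1*108 + 48*(-3)) = (126*((5/4)*6/11))/(-108 - 144) = (126*((5/4)*6*(1/11)))/(-252) = (126*(15/22))*(-1/252) = (945/11)*(-1/252) = -15/44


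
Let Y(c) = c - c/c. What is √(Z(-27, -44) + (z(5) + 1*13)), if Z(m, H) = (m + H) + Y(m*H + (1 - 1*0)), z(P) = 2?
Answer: 2*√283 ≈ 33.645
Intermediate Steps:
Y(c) = -1 + c (Y(c) = c - 1*1 = c - 1 = -1 + c)
Z(m, H) = H + m + H*m (Z(m, H) = (m + H) + (-1 + (m*H + (1 - 1*0))) = (H + m) + (-1 + (H*m + (1 + 0))) = (H + m) + (-1 + (H*m + 1)) = (H + m) + (-1 + (1 + H*m)) = (H + m) + H*m = H + m + H*m)
√(Z(-27, -44) + (z(5) + 1*13)) = √((-44 - 27 - 44*(-27)) + (2 + 1*13)) = √((-44 - 27 + 1188) + (2 + 13)) = √(1117 + 15) = √1132 = 2*√283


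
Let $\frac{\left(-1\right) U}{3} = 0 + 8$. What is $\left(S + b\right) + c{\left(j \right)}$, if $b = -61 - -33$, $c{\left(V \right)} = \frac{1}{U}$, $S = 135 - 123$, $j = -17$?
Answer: $- \frac{385}{24} \approx -16.042$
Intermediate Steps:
$U = -24$ ($U = - 3 \left(0 + 8\right) = \left(-3\right) 8 = -24$)
$S = 12$
$c{\left(V \right)} = - \frac{1}{24}$ ($c{\left(V \right)} = \frac{1}{-24} = - \frac{1}{24}$)
$b = -28$ ($b = -61 + 33 = -28$)
$\left(S + b\right) + c{\left(j \right)} = \left(12 - 28\right) - \frac{1}{24} = -16 - \frac{1}{24} = - \frac{385}{24}$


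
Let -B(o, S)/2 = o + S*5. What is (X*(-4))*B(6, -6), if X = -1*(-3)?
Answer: -576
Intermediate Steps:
X = 3
B(o, S) = -10*S - 2*o (B(o, S) = -2*(o + S*5) = -2*(o + 5*S) = -10*S - 2*o)
(X*(-4))*B(6, -6) = (3*(-4))*(-10*(-6) - 2*6) = -12*(60 - 12) = -12*48 = -576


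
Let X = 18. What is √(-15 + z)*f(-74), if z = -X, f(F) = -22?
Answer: -22*I*√33 ≈ -126.38*I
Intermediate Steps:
z = -18 (z = -1*18 = -18)
√(-15 + z)*f(-74) = √(-15 - 18)*(-22) = √(-33)*(-22) = (I*√33)*(-22) = -22*I*√33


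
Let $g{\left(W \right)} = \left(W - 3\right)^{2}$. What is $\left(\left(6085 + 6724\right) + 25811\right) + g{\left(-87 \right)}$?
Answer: $46720$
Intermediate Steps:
$g{\left(W \right)} = \left(-3 + W\right)^{2}$
$\left(\left(6085 + 6724\right) + 25811\right) + g{\left(-87 \right)} = \left(\left(6085 + 6724\right) + 25811\right) + \left(-3 - 87\right)^{2} = \left(12809 + 25811\right) + \left(-90\right)^{2} = 38620 + 8100 = 46720$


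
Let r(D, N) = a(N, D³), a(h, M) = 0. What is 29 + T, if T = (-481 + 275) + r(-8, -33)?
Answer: -177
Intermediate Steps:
r(D, N) = 0
T = -206 (T = (-481 + 275) + 0 = -206 + 0 = -206)
29 + T = 29 - 206 = -177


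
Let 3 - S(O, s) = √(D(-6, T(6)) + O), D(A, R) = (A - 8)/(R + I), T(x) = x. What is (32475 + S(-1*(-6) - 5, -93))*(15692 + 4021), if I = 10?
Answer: 640238814 - 19713*√2/4 ≈ 6.4023e+8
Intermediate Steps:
D(A, R) = (-8 + A)/(10 + R) (D(A, R) = (A - 8)/(R + 10) = (-8 + A)/(10 + R))
S(O, s) = 3 - √(-7/8 + O) (S(O, s) = 3 - √((-8 - 6)/(10 + 6) + O) = 3 - √(-14/16 + O) = 3 - √((1/16)*(-14) + O) = 3 - √(-7/8 + O))
(32475 + S(-1*(-6) - 5, -93))*(15692 + 4021) = (32475 + (3 - √(-14 + 16*(-1*(-6) - 5))/4))*(15692 + 4021) = (32475 + (3 - √(-14 + 16*(6 - 5))/4))*19713 = (32475 + (3 - √(-14 + 16*1)/4))*19713 = (32475 + (3 - √(-14 + 16)/4))*19713 = (32475 + (3 - √2/4))*19713 = (32478 - √2/4)*19713 = 640238814 - 19713*√2/4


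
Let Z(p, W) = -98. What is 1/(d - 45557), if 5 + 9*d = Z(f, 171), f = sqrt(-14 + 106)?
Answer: -9/410116 ≈ -2.1945e-5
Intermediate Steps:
f = 2*sqrt(23) (f = sqrt(92) = 2*sqrt(23) ≈ 9.5917)
d = -103/9 (d = -5/9 + (1/9)*(-98) = -5/9 - 98/9 = -103/9 ≈ -11.444)
1/(d - 45557) = 1/(-103/9 - 45557) = 1/(-410116/9) = -9/410116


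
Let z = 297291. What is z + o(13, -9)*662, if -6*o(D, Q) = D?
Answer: 887570/3 ≈ 2.9586e+5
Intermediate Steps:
o(D, Q) = -D/6
z + o(13, -9)*662 = 297291 - ⅙*13*662 = 297291 - 13/6*662 = 297291 - 4303/3 = 887570/3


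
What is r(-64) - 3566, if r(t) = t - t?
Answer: -3566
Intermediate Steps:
r(t) = 0
r(-64) - 3566 = 0 - 3566 = -3566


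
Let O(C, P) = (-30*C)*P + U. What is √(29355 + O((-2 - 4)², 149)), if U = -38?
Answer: I*√131603 ≈ 362.77*I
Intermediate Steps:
O(C, P) = -38 - 30*C*P (O(C, P) = (-30*C)*P - 38 = -30*C*P - 38 = -38 - 30*C*P)
√(29355 + O((-2 - 4)², 149)) = √(29355 + (-38 - 30*(-2 - 4)²*149)) = √(29355 + (-38 - 30*(-6)²*149)) = √(29355 + (-38 - 30*36*149)) = √(29355 + (-38 - 160920)) = √(29355 - 160958) = √(-131603) = I*√131603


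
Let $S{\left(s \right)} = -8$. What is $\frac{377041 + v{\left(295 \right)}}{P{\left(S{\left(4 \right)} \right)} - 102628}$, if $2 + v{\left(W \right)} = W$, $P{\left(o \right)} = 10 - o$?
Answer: $- \frac{188667}{51305} \approx -3.6774$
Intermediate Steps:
$v{\left(W \right)} = -2 + W$
$\frac{377041 + v{\left(295 \right)}}{P{\left(S{\left(4 \right)} \right)} - 102628} = \frac{377041 + \left(-2 + 295\right)}{\left(10 - -8\right) - 102628} = \frac{377041 + 293}{\left(10 + 8\right) - 102628} = \frac{377334}{18 - 102628} = \frac{377334}{-102610} = 377334 \left(- \frac{1}{102610}\right) = - \frac{188667}{51305}$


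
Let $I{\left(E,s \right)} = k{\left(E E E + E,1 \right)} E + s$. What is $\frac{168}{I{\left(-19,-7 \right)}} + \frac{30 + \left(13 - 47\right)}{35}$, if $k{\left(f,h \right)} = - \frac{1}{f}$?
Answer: $- \frac{28516}{1183} \approx -24.105$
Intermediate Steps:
$I{\left(E,s \right)} = s - \frac{E}{E + E^{3}}$ ($I{\left(E,s \right)} = - \frac{1}{E E E + E} E + s = - \frac{1}{E^{2} E + E} E + s = - \frac{1}{E^{3} + E} E + s = - \frac{1}{E + E^{3}} E + s = - \frac{E}{E + E^{3}} + s = s - \frac{E}{E + E^{3}}$)
$\frac{168}{I{\left(-19,-7 \right)}} + \frac{30 + \left(13 - 47\right)}{35} = \frac{168}{\frac{1}{1 + \left(-19\right)^{2}} \left(-1 - 7 \left(1 + \left(-19\right)^{2}\right)\right)} + \frac{30 + \left(13 - 47\right)}{35} = \frac{168}{\frac{1}{1 + 361} \left(-1 - 7 \left(1 + 361\right)\right)} + \left(30 - 34\right) \frac{1}{35} = \frac{168}{\frac{1}{362} \left(-1 - 2534\right)} - \frac{4}{35} = \frac{168}{\frac{1}{362} \left(-2535\right)} - \frac{4}{35} = \frac{168}{- \frac{2535}{362}} - \frac{4}{35} = 168 \left(- \frac{362}{2535}\right) - \frac{4}{35} = - \frac{20272}{845} - \frac{4}{35} = - \frac{28516}{1183}$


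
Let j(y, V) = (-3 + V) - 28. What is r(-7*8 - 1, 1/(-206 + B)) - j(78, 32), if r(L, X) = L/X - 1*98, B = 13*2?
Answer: 10161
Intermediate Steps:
j(y, V) = -31 + V
B = 26
r(L, X) = -98 + L/X (r(L, X) = L/X - 98 = -98 + L/X)
r(-7*8 - 1, 1/(-206 + B)) - j(78, 32) = (-98 + (-7*8 - 1)/(1/(-206 + 26))) - (-31 + 32) = (-98 + (-56 - 1)/(1/(-180))) - 1*1 = (-98 - 57/(-1/180)) - 1 = (-98 - 57*(-180)) - 1 = (-98 + 10260) - 1 = 10162 - 1 = 10161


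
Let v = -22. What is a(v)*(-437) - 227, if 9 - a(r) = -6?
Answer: -6782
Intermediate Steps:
a(r) = 15 (a(r) = 9 - 1*(-6) = 9 + 6 = 15)
a(v)*(-437) - 227 = 15*(-437) - 227 = -6555 - 227 = -6782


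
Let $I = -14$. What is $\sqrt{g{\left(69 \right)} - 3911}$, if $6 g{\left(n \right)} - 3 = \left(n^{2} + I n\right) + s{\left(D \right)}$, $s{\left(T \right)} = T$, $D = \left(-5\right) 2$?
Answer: $\frac{i \sqrt{29517}}{3} \approx 57.268 i$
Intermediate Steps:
$D = -10$
$g{\left(n \right)} = - \frac{7}{6} - \frac{7 n}{3} + \frac{n^{2}}{6}$ ($g{\left(n \right)} = \frac{1}{2} + \frac{\left(n^{2} - 14 n\right) - 10}{6} = \frac{1}{2} + \frac{-10 + n^{2} - 14 n}{6} = \frac{1}{2} - \left(\frac{5}{3} - \frac{n^{2}}{6} + \frac{7 n}{3}\right) = - \frac{7}{6} - \frac{7 n}{3} + \frac{n^{2}}{6}$)
$\sqrt{g{\left(69 \right)} - 3911} = \sqrt{\left(- \frac{7}{6} - 161 + \frac{69^{2}}{6}\right) - 3911} = \sqrt{\left(- \frac{7}{6} - 161 + \frac{1}{6} \cdot 4761\right) - 3911} = \sqrt{\left(- \frac{7}{6} - 161 + \frac{1587}{2}\right) - 3911} = \sqrt{\frac{1894}{3} - 3911} = \sqrt{- \frac{9839}{3}} = \frac{i \sqrt{29517}}{3}$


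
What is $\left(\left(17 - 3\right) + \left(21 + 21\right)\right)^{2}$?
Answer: $3136$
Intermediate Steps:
$\left(\left(17 - 3\right) + \left(21 + 21\right)\right)^{2} = \left(14 + 42\right)^{2} = 56^{2} = 3136$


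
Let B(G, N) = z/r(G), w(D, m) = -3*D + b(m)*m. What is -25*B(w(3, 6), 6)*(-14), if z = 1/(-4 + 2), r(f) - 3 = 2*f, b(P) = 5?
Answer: -35/9 ≈ -3.8889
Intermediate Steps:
r(f) = 3 + 2*f
z = -½ (z = 1/(-2) = -½ ≈ -0.50000)
w(D, m) = -3*D + 5*m
B(G, N) = -1/(2*(3 + 2*G))
-25*B(w(3, 6), 6)*(-14) = -(-25)/(6 + 4*(-3*3 + 5*6))*(-14) = -(-25)/(6 + 4*(-9 + 30))*(-14) = -(-25)/(6 + 4*21)*(-14) = -(-25)/(6 + 84)*(-14) = -(-25)/90*(-14) = -25*(-1/90)*(-14) = (5/18)*(-14) = -35/9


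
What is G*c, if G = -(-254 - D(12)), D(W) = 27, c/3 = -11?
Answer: -9273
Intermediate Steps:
c = -33 (c = 3*(-11) = -33)
G = 281 (G = -(-254 - 1*27) = -(-254 - 27) = -1*(-281) = 281)
G*c = 281*(-33) = -9273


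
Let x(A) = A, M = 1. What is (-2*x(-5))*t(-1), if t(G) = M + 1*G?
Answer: 0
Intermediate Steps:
t(G) = 1 + G (t(G) = 1 + 1*G = 1 + G)
(-2*x(-5))*t(-1) = (-2*(-5))*(1 - 1) = 10*0 = 0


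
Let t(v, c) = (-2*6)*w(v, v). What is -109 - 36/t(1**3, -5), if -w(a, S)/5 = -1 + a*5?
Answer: -2183/20 ≈ -109.15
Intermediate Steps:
w(a, S) = 5 - 25*a (w(a, S) = -5*(-1 + a*5) = -5*(-1 + 5*a) = 5 - 25*a)
t(v, c) = -60 + 300*v (t(v, c) = (-2*6)*(5 - 25*v) = -12*(5 - 25*v) = -60 + 300*v)
-109 - 36/t(1**3, -5) = -109 - 36/(-60 + 300*1**3) = -109 - 36/(-60 + 300*1) = -109 - 36/(-60 + 300) = -109 - 36/240 = -109 - 36*1/240 = -109 - 3/20 = -2183/20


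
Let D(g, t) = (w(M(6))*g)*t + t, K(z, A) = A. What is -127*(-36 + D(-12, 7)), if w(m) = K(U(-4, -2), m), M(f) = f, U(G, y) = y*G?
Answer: 67691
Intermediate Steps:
U(G, y) = G*y
w(m) = m
D(g, t) = t + 6*g*t (D(g, t) = (6*g)*t + t = 6*g*t + t = t + 6*g*t)
-127*(-36 + D(-12, 7)) = -127*(-36 + 7*(1 + 6*(-12))) = -127*(-36 + 7*(1 - 72)) = -127*(-36 + 7*(-71)) = -127*(-36 - 497) = -127*(-533) = 67691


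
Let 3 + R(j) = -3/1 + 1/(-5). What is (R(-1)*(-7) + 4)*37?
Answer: 8769/5 ≈ 1753.8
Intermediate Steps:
R(j) = -31/5 (R(j) = -3 + (-3/1 + 1/(-5)) = -3 + (-3*1 + 1*(-⅕)) = -3 + (-3 - ⅕) = -3 - 16/5 = -31/5)
(R(-1)*(-7) + 4)*37 = (-31/5*(-7) + 4)*37 = (217/5 + 4)*37 = (237/5)*37 = 8769/5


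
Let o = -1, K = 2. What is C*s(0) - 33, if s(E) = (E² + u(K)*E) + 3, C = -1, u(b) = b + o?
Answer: -36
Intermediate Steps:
u(b) = -1 + b (u(b) = b - 1 = -1 + b)
s(E) = 3 + E + E² (s(E) = (E² + (-1 + 2)*E) + 3 = (E² + 1*E) + 3 = (E² + E) + 3 = (E + E²) + 3 = 3 + E + E²)
C*s(0) - 33 = -(3 + 0 + 0²) - 33 = -(3 + 0 + 0) - 33 = -1*3 - 33 = -3 - 33 = -36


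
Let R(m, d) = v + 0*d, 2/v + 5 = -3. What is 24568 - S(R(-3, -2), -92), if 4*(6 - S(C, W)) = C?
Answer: 392991/16 ≈ 24562.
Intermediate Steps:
v = -¼ (v = 2/(-5 - 3) = 2/(-8) = 2*(-⅛) = -¼ ≈ -0.25000)
R(m, d) = -¼ (R(m, d) = -¼ + 0*d = -¼ + 0 = -¼)
S(C, W) = 6 - C/4
24568 - S(R(-3, -2), -92) = 24568 - (6 - ¼*(-¼)) = 24568 - (6 + 1/16) = 24568 - 1*97/16 = 24568 - 97/16 = 392991/16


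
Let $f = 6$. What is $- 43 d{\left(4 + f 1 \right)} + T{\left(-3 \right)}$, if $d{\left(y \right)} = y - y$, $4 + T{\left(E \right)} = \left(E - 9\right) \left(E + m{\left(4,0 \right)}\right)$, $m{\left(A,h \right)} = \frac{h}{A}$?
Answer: $32$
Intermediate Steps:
$T{\left(E \right)} = -4 + E \left(-9 + E\right)$ ($T{\left(E \right)} = -4 + \left(E - 9\right) \left(E + \frac{0}{4}\right) = -4 + \left(-9 + E\right) \left(E + 0 \cdot \frac{1}{4}\right) = -4 + \left(-9 + E\right) \left(E + 0\right) = -4 + \left(-9 + E\right) E = -4 + E \left(-9 + E\right)$)
$d{\left(y \right)} = 0$
$- 43 d{\left(4 + f 1 \right)} + T{\left(-3 \right)} = \left(-43\right) 0 - \left(-23 - 9\right) = 0 + \left(-4 + 9 + 27\right) = 0 + 32 = 32$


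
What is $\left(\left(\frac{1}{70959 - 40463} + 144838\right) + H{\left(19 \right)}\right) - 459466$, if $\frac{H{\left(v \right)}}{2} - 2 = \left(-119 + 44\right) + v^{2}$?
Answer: $- \frac{9577329791}{30496} \approx -3.1405 \cdot 10^{5}$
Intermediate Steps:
$H{\left(v \right)} = -146 + 2 v^{2}$ ($H{\left(v \right)} = 4 + 2 \left(\left(-119 + 44\right) + v^{2}\right) = 4 + 2 \left(-75 + v^{2}\right) = 4 + \left(-150 + 2 v^{2}\right) = -146 + 2 v^{2}$)
$\left(\left(\frac{1}{70959 - 40463} + 144838\right) + H{\left(19 \right)}\right) - 459466 = \left(\left(\frac{1}{70959 - 40463} + 144838\right) - \left(146 - 2 \cdot 19^{2}\right)\right) - 459466 = \left(\left(\frac{1}{30496} + 144838\right) + \left(-146 + 2 \cdot 361\right)\right) - 459466 = \left(\left(\frac{1}{30496} + 144838\right) + \left(-146 + 722\right)\right) - 459466 = \left(\frac{4416979649}{30496} + 576\right) - 459466 = \frac{4434545345}{30496} - 459466 = - \frac{9577329791}{30496}$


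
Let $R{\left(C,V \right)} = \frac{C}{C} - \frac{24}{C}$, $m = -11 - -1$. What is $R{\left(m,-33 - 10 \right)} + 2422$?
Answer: $\frac{12127}{5} \approx 2425.4$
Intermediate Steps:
$m = -10$ ($m = -11 + 1 = -10$)
$R{\left(C,V \right)} = 1 - \frac{24}{C}$
$R{\left(m,-33 - 10 \right)} + 2422 = \frac{-24 - 10}{-10} + 2422 = \left(- \frac{1}{10}\right) \left(-34\right) + 2422 = \frac{17}{5} + 2422 = \frac{12127}{5}$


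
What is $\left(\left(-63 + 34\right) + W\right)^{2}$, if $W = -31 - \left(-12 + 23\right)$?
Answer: $5041$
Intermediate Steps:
$W = -42$ ($W = -31 - 11 = -42$)
$\left(\left(-63 + 34\right) + W\right)^{2} = \left(\left(-63 + 34\right) - 42\right)^{2} = \left(-29 - 42\right)^{2} = \left(-71\right)^{2} = 5041$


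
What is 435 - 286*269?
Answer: -76499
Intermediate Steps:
435 - 286*269 = 435 - 76934 = -76499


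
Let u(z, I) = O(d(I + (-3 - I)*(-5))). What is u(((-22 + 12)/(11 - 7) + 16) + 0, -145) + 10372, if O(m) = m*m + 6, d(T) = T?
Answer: 741403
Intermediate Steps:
O(m) = 6 + m² (O(m) = m² + 6 = 6 + m²)
u(z, I) = 6 + (15 + 6*I)² (u(z, I) = 6 + (I + (-3 - I)*(-5))² = 6 + (I + (15 + 5*I))² = 6 + (15 + 6*I)²)
u(((-22 + 12)/(11 - 7) + 16) + 0, -145) + 10372 = (231 + 36*(-145)² + 180*(-145)) + 10372 = (231 + 36*21025 - 26100) + 10372 = (231 + 756900 - 26100) + 10372 = 731031 + 10372 = 741403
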